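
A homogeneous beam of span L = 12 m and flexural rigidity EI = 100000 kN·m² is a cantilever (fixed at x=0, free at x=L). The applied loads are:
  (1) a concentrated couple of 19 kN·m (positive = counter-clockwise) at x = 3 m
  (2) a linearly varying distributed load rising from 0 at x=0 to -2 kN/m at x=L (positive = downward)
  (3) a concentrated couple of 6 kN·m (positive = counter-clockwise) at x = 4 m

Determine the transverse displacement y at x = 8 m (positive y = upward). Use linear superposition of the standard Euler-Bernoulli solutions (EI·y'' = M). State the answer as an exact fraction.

Load 1 — applied couple M₀=19 kN·m at a=3 m (b=L-a=9):
  y_1 = M₀a(2x-a)/(2EI)  [x>a] = 19·3·(2·8-3)/(2·100000) = 741/200000 m
Load 2 — triangular load w₀=-2 kN/m (0→w₀ over full span):
  y_2 = (w₀Lx³/12-w₀L²x²/6-w₀x⁵/(120L))/EI = ((-2)·12·8³/12-(-2)·12²·8²/6-(-2)·8⁵/(120·12))/100000 = 2944/140625 m
Load 3 — applied couple M₀=6 kN·m at a=4 m (b=L-a=8):
  y_3 = M₀a(2x-a)/(2EI)  [x>a] = 6·4·(2·8-4)/(2·100000) = 9/6250 m
Superposition: y = Σ y_i = 234721/9000000 m ≈ 0.026080 m

y(8) = 234721/9000000 m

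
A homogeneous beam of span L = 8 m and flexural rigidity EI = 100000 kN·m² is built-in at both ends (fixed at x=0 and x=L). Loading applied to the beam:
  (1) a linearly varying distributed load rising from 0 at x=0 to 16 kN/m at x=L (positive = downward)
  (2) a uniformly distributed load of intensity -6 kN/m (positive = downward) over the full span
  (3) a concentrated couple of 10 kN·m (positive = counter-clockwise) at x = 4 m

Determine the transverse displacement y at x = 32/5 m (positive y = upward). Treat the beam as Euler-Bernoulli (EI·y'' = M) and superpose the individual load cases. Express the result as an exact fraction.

y(32/5) = -32263/292968750 m

Load 1 — triangular load w₀=16 kN/m (0→w₀ over full span):
  y_1 = -w₀x²(L-x)²(x+2L)/(120LEI) = -16·(32/5)²·(8-(32/5))²·((32/5)+2·8)/(120·8·100000) = -57344/146484375 m
Load 2 — uniform load w=-6 kN/m over full span:
  y_2 = -wx²(L-x)²/(24EI) = -(-6)·(32/5)²·(8-(32/5))²/(24·100000) = 512/1953125 m
Load 3 — applied couple M₀=10 kN·m at a=4 m (b=L-a=4):
  y_3 = (R_Ax³/6 - M_Ax²/2 - M₀(x-a)²/2)/EI  [x>a] with R_A=15/8, M_A=5/2 = ((15/8)·(32/5)³/6 - (5/2)·(32/5)²/2 - 10·((32/5)-4)²/2)/100000 = 3/156250 m
Superposition: y = Σ y_i = -32263/292968750 m ≈ -0.000110 m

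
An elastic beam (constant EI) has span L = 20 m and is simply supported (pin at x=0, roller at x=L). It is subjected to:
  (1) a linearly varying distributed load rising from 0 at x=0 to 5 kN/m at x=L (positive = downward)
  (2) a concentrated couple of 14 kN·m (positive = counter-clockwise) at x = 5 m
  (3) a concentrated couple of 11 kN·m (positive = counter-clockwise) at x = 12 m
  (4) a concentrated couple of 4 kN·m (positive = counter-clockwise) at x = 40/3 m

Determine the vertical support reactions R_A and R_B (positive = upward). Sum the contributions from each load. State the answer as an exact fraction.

Load 1 — triangular load w₀=5 kN/m (0→w₀ over full span):
  R_A = w₀L/6 = 5·20/6 = 50/3 kN
  R_B = w₀L/3 = 5·20/3 = 100/3 kN
Load 2 — applied couple M₀=14 kN·m at a=5 m (b=L-a=15):
  R_A = M₀/L = 14/20 = 7/10 kN
  R_B = -M₀/L = -14/20 = -7/10 kN
Load 3 — applied couple M₀=11 kN·m at a=12 m (b=L-a=8):
  R_A = M₀/L = 11/20 kN
  R_B = -M₀/L = -11/20 kN
Load 4 — applied couple M₀=4 kN·m at a=40/3 m (b=L-a=20/3):
  R_A = M₀/L = 4/20 = 1/5 kN
  R_B = -M₀/L = -4/20 = -1/5 kN
Superposition: R_A = 1087/60 kN, R_B = 1913/60 kN

R_A = 1087/60 kN, R_B = 1913/60 kN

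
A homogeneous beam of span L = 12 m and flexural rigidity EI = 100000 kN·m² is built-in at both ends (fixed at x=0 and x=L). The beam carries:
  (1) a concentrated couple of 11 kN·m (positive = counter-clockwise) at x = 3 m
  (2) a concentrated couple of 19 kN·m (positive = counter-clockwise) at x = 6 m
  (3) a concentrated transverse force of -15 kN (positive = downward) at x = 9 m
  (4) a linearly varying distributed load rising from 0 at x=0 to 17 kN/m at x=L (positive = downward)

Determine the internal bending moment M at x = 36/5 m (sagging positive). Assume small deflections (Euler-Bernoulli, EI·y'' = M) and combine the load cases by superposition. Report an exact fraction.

M(36/5) = 4249/125 kN·m

Load 1 — applied couple M₀=11 kN·m at a=3 m (b=L-a=9):
  M_1 = R_Ax - M_A - M₀  [x>a] with R_A=33/32, M_A=-33/16 = (33/32)·(36/5) - (-33/16) - 11 = -121/80 kN·m
Load 2 — applied couple M₀=19 kN·m at a=6 m (b=L-a=6):
  M_2 = R_Ax - M_A - M₀  [x>a] with R_A=19/8, M_A=19/4 = (19/8)·(36/5) - (19/4) - 19 = -133/20 kN·m
Load 3 — point force P=-15 kN at a=9 m (b=L-a=3):
  M_3 = Pb²(3a+b)x/L³ - Pab²/L²  [x≤a] = (-15)·3²·(3·9+3)·(36/5)/12³ - (-15)·9·3²/12² = -135/16 kN·m
Load 4 — triangular load w₀=17 kN/m (0→w₀ over full span):
  M_4 = 3w₀Lx/20 - w₀L²/30 - w₀x³/(6L) = 3·17·12·(36/5)/20 - 17·12²/30 - 17·(36/5)³/(6·12) = 6324/125 kN·m
Superposition: M = Σ M_i = 4249/125 kN·m ≈ 33.992000 kN·m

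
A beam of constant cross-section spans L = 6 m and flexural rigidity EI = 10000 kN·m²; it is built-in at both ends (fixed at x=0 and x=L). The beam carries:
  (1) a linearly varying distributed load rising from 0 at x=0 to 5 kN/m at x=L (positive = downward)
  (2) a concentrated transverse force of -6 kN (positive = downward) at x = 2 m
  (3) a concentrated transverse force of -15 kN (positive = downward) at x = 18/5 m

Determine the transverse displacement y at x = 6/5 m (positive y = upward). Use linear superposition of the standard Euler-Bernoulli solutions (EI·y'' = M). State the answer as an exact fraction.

Load 1 — triangular load w₀=5 kN/m (0→w₀ over full span):
  y_1 = -w₀x²(L-x)²(x+2L)/(120LEI) = -5·(6/5)²·(6-(6/5))²·((6/5)+2·6)/(120·6·10000) = -594/1953125 m
Load 2 — point force P=-6 kN at a=2 m (b=L-a=4):
  y_2 = -Pb²x²(3aL-(3a+b)x)/(6L³EI)  [x≤a] = -(-6)·4²·(6/5)²·(3·2·6-(3·2+4)·(6/5))/(6·6³·10000) = 4/15625 m
Load 3 — point force P=-15 kN at a=18/5 m (b=L-a=12/5):
  y_3 = -Pb²x²(3aL-(3a+b)x)/(6L³EI)  [x≤a] = -(-15)·(12/5)²·(6/5)²·(3·(18/5)·6-(3·(18/5)+(12/5))·(6/5))/(6·6³·10000) = 918/1953125 m
Superposition: y = Σ y_i = 824/1953125 m ≈ 0.000422 m

y(6/5) = 824/1953125 m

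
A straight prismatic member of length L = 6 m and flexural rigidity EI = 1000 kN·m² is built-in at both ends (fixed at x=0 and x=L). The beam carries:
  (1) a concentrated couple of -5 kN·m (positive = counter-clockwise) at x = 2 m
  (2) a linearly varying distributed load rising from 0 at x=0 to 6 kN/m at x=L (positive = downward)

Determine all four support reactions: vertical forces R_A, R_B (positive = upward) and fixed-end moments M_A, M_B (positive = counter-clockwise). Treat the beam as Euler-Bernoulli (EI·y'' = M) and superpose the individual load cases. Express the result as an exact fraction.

R_A = 193/45 kN, M_A = 36/5 kN·m, R_B = 617/45 kN, M_B = -187/15 kN·m

Load 1 — applied couple M₀=-5 kN·m at a=2 m (b=L-a=4):
  R_A = 6M₀ab/L³ = 6·(-5)·2·4/6³ = -10/9 kN
  M_A = M₀b(2a-b)/L² = (-5)·4·(2·2-4)/6² = 0 kN·m
  R_B = -6M₀ab/L³ = -6·(-5)·2·4/6³ = 10/9 kN
  M_B = M₀a(2b-a)/L² = (-5)·2·(2·4-2)/6² = -5/3 kN·m
Load 2 — triangular load w₀=6 kN/m (0→w₀ over full span):
  R_A = 3w₀L/20 = 3·6·6/20 = 27/5 kN
  M_A = w₀L²/30 = 6·6²/30 = 36/5 kN·m
  R_B = 7w₀L/20 = 7·6·6/20 = 63/5 kN
  M_B = -w₀L²/20 = -6·6²/20 = -54/5 kN·m
Superposition: R_A = 193/45 kN, M_A = 36/5 kN·m, R_B = 617/45 kN, M_B = -187/15 kN·m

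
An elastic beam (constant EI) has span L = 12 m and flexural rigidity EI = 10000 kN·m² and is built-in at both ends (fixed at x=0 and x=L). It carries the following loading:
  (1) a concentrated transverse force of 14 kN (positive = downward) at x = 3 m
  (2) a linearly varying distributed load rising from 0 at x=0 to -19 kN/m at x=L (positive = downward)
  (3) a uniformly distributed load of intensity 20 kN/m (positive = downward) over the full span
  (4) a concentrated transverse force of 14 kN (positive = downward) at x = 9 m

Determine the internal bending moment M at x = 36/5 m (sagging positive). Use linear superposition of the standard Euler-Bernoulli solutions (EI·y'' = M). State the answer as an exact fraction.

Load 1 — point force P=14 kN at a=3 m (b=L-a=9):
  M_1 = Pa²(a+3b)(L-x)/L³ - Pa²b/L²  [x>a] = 14·3²·(3+3·9)·(12-(36/5))/12³ - 14·3²·9/12² = 21/8 kN·m
Load 2 — triangular load w₀=-19 kN/m (0→w₀ over full span):
  M_2 = 3w₀Lx/20 - w₀L²/30 - w₀x³/(6L) = 3·(-19)·12·(36/5)/20 - (-19)·12²/30 - (-19)·(36/5)³/(6·12) = -7068/125 kN·m
Load 3 — uniform load w=20 kN/m over full span:
  M_3 = wLx/2 - wL²/12 - wx²/2 = 20·12·(36/5)/2 - 20·12²/12 - 20·(36/5)²/2 = 528/5 kN·m
Load 4 — point force P=14 kN at a=9 m (b=L-a=3):
  M_4 = Pb²(3a+b)x/L³ - Pab²/L²  [x≤a] = 14·3²·(3·9+3)·(36/5)/12³ - 14·9·3²/12² = 63/8 kN·m
Superposition: M = Σ M_i = 14889/250 kN·m ≈ 59.556000 kN·m

M(36/5) = 14889/250 kN·m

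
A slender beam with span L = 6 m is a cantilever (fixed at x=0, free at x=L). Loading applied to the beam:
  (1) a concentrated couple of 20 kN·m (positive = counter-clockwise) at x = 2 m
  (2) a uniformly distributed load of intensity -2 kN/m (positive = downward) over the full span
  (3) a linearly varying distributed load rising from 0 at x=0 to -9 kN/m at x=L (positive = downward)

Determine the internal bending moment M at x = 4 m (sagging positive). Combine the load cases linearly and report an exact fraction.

M(4) = 20 kN·m

Load 1 — applied couple M₀=20 kN·m at a=2 m (b=L-a=4):
  M_1 = 0  [x>a] = 0 kN·m
Load 2 — uniform load w=-2 kN/m over full span:
  M_2 = -w(L-x)²/2 = -(-2)·(6-4)²/2 = 4 kN·m
Load 3 — triangular load w₀=-9 kN/m (0→w₀ over full span):
  M_3 = w₀Lx/2 - w₀L²/3 - w₀x³/(6L) = (-9)·6·4/2 - (-9)·6²/3 - (-9)·4³/(6·6) = 16 kN·m
Superposition: M = Σ M_i = 20 kN·m ≈ 20.000000 kN·m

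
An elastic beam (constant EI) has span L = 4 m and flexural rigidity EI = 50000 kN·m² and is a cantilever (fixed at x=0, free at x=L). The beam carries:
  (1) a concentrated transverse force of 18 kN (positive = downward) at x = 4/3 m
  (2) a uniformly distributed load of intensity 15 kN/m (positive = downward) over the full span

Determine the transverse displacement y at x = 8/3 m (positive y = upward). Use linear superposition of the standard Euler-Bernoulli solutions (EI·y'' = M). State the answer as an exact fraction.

Load 1 — point force P=18 kN at a=4/3 m (b=L-a=8/3):
  y_1 = -Pa²(3x-a)/(6EI)  [x>a] = -18·(4/3)²·(3·(8/3)-(4/3))/(6·50000) = -4/5625 m
Load 2 — uniform load w=15 kN/m over full span:
  y_2 = -wx²(x²-4Lx+6L²)/(24EI) = -15·(8/3)²·((8/3)²-4·4·(8/3)+6·4²)/(24·50000) = -272/50625 m
Superposition: y = Σ y_i = -308/50625 m ≈ -0.006084 m

y(8/3) = -308/50625 m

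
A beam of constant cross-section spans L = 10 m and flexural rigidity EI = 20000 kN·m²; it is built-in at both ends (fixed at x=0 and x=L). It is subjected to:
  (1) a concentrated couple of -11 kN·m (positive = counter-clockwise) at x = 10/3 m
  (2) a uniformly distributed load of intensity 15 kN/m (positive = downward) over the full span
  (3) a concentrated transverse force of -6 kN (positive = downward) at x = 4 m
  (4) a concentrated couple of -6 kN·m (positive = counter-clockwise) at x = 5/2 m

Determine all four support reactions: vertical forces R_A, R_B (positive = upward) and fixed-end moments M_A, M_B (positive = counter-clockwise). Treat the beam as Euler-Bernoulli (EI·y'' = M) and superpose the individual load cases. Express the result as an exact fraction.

R_A = 206911/3000 kN, M_A = 23497/200 kN·m, R_B = 225089/3000 kN, M_B = -74869/600 kN·m

Load 1 — applied couple M₀=-11 kN·m at a=10/3 m (b=L-a=20/3):
  R_A = 6M₀ab/L³ = 6·(-11)·(10/3)·(20/3)/10³ = -22/15 kN
  M_A = M₀b(2a-b)/L² = (-11)·(20/3)·(2·(10/3)-(20/3))/10² = 0 kN·m
  R_B = -6M₀ab/L³ = -6·(-11)·(10/3)·(20/3)/10³ = 22/15 kN
  M_B = M₀a(2b-a)/L² = (-11)·(10/3)·(2·(20/3)-(10/3))/10² = -11/3 kN·m
Load 2 — uniform load w=15 kN/m over full span:
  R_A = wL/2 = 15·10/2 = 75 kN
  M_A = wL²/12 = 15·10²/12 = 125 kN·m
  R_B = wL/2 = 15·10/2 = 75 kN
  M_B = -wL²/12 = -15·10²/12 = -125 kN·m
Load 3 — point force P=-6 kN at a=4 m (b=L-a=6):
  R_A = Pb²(3a+b)/L³ = (-6)·6²·(3·4+6)/10³ = -486/125 kN
  M_A = Pab²/L² = (-6)·4·6²/10² = -216/25 kN·m
  R_B = Pa²(a+3b)/L³ = (-6)·4²·(4+3·6)/10³ = -264/125 kN
  M_B = -Pa²b/L² = -(-6)·4²·6/10² = 144/25 kN·m
Load 4 — applied couple M₀=-6 kN·m at a=5/2 m (b=L-a=15/2):
  R_A = 6M₀ab/L³ = 6·(-6)·(5/2)·(15/2)/10³ = -27/40 kN
  M_A = M₀b(2a-b)/L² = (-6)·(15/2)·(2·(5/2)-(15/2))/10² = 9/8 kN·m
  R_B = -6M₀ab/L³ = -6·(-6)·(5/2)·(15/2)/10³ = 27/40 kN
  M_B = M₀a(2b-a)/L² = (-6)·(5/2)·(2·(15/2)-(5/2))/10² = -15/8 kN·m
Superposition: R_A = 206911/3000 kN, M_A = 23497/200 kN·m, R_B = 225089/3000 kN, M_B = -74869/600 kN·m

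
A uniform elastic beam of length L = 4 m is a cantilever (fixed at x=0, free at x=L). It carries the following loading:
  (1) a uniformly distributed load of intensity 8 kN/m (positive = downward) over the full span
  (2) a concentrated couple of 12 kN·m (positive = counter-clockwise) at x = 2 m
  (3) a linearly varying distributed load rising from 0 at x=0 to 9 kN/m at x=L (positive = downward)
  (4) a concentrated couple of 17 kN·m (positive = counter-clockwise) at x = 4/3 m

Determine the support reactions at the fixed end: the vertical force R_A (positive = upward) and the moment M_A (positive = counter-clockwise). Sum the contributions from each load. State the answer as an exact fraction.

Load 1 — uniform load w=8 kN/m over full span:
  R_A = wL = 8·4 = 32 kN
  M_A = wL²/2 = 8·4²/2 = 64 kN·m
Load 2 — applied couple M₀=12 kN·m at a=2 m (b=L-a=2):
  R_A = 0 kN
  M_A = -M₀ = -12 kN·m
Load 3 — triangular load w₀=9 kN/m (0→w₀ over full span):
  R_A = w₀L/2 = 9·4/2 = 18 kN
  M_A = w₀L²/3 = 9·4²/3 = 48 kN·m
Load 4 — applied couple M₀=17 kN·m at a=4/3 m (b=L-a=8/3):
  R_A = 0 kN
  M_A = -M₀ = -17 kN·m
Superposition: R_A = 50 kN, M_A = 83 kN·m

R_A = 50 kN, M_A = 83 kN·m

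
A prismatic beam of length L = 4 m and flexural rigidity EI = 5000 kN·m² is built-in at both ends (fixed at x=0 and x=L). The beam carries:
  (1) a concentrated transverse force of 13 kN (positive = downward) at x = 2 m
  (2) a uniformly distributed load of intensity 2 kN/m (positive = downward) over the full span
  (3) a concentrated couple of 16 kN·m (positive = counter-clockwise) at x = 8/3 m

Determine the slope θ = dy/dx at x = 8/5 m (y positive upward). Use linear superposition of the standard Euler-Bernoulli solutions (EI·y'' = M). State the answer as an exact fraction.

θ(8/5) = -403/468750 rad

Load 1 — point force P=13 kN at a=2 m (b=L-a=2):
  θ_1 = -Pb²x(2aL-(3a+b)x)/(2L³EI)  [x≤a] = -13·2²·(8/5)·(2·2·4-(3·2+2)·(8/5))/(2·4³·5000) = -13/31250 rad
Load 2 — uniform load w=2 kN/m over full span:
  θ_2 = -wx(L-x)(L-2x)/(12EI) = -2·(8/5)·(4-(8/5))·(4-2·(8/5))/(12·5000) = -8/78125 rad
Load 3 — applied couple M₀=16 kN·m at a=8/3 m (b=L-a=4/3):
  θ_3 = (R_Ax²/2 - M_Ax)/EI  [x≤a] with R_A=16/3, M_A=16/3 = ((16/3)·(8/5)²/2 - (16/3)·(8/5))/5000 = -16/46875 rad
Superposition: θ = Σ θ_i = -403/468750 rad ≈ -0.000860 rad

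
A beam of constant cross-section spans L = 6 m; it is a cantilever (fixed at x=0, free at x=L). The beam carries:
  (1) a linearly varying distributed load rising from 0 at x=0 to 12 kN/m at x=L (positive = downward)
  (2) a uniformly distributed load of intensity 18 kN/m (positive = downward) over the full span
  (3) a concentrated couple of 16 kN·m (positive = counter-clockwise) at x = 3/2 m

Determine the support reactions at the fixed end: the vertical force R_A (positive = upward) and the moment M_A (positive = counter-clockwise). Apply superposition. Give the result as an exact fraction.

Load 1 — triangular load w₀=12 kN/m (0→w₀ over full span):
  R_A = w₀L/2 = 12·6/2 = 36 kN
  M_A = w₀L²/3 = 12·6²/3 = 144 kN·m
Load 2 — uniform load w=18 kN/m over full span:
  R_A = wL = 18·6 = 108 kN
  M_A = wL²/2 = 18·6²/2 = 324 kN·m
Load 3 — applied couple M₀=16 kN·m at a=3/2 m (b=L-a=9/2):
  R_A = 0 kN
  M_A = -M₀ = -16 kN·m
Superposition: R_A = 144 kN, M_A = 452 kN·m

R_A = 144 kN, M_A = 452 kN·m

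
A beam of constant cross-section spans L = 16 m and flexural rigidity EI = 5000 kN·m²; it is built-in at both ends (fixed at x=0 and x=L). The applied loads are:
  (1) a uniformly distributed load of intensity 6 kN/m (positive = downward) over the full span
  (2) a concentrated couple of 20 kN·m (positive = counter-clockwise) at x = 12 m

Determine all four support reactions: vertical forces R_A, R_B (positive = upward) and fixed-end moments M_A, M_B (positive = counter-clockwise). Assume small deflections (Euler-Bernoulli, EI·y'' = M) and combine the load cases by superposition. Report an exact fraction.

R_A = 1581/32 kN, M_A = 537/4 kN·m, R_B = 1491/32 kN, M_B = -527/4 kN·m

Load 1 — uniform load w=6 kN/m over full span:
  R_A = wL/2 = 6·16/2 = 48 kN
  M_A = wL²/12 = 6·16²/12 = 128 kN·m
  R_B = wL/2 = 6·16/2 = 48 kN
  M_B = -wL²/12 = -6·16²/12 = -128 kN·m
Load 2 — applied couple M₀=20 kN·m at a=12 m (b=L-a=4):
  R_A = 6M₀ab/L³ = 6·20·12·4/16³ = 45/32 kN
  M_A = M₀b(2a-b)/L² = 20·4·(2·12-4)/16² = 25/4 kN·m
  R_B = -6M₀ab/L³ = -6·20·12·4/16³ = -45/32 kN
  M_B = M₀a(2b-a)/L² = 20·12·(2·4-12)/16² = -15/4 kN·m
Superposition: R_A = 1581/32 kN, M_A = 537/4 kN·m, R_B = 1491/32 kN, M_B = -527/4 kN·m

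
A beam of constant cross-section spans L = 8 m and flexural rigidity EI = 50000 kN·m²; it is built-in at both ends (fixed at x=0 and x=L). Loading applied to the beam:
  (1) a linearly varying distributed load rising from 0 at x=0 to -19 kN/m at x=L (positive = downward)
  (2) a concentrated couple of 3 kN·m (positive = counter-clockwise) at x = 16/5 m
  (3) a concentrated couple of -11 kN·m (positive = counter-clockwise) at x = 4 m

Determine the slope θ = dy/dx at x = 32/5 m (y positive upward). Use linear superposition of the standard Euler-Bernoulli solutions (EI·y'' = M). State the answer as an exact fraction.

θ(32/5) = -19027/23437500 rad

Load 1 — triangular load w₀=-19 kN/m (0→w₀ over full span):
  θ_1 = -w₀(2x(L-x)(L-2x)(x+2L)+x²(L-x)²)/(120LEI) = -(-19)·(2·(32/5)·(8-(32/5))·(8-2·(32/5))·((32/5)+2·8)+(32/5)²·(8-(32/5))²)/(120·8·50000) = -4864/5859375 rad
Load 2 — applied couple M₀=3 kN·m at a=16/5 m (b=L-a=24/5):
  θ_2 = (R_Ax²/2 - M_Ax - M₀(x-a))/EI  [x>a] with R_A=27/50, M_A=9/25 = ((27/50)·(32/5)²/2 - (9/25)·(32/5) - 3·((32/5)-(16/5)))/50000 = -33/1953125 rad
Load 3 — applied couple M₀=-11 kN·m at a=4 m (b=L-a=4):
  θ_3 = (R_Ax²/2 - M_Ax - M₀(x-a))/EI  [x>a] with R_A=-33/16, M_A=-11/4 = ((-33/16)·(32/5)²/2 - (-11/4)·(32/5) - (-11)·((32/5)-4))/50000 = 11/312500 rad
Superposition: θ = Σ θ_i = -19027/23437500 rad ≈ -0.000812 rad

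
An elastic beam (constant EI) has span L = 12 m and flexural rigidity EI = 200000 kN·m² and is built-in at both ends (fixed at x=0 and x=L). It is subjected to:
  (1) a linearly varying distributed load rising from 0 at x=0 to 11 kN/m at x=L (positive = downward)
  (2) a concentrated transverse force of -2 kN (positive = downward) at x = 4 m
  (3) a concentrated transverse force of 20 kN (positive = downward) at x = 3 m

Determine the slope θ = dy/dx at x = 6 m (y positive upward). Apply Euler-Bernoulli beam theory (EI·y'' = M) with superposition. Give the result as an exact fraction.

θ(6) = 1/12000000 rad

Load 1 — triangular load w₀=11 kN/m (0→w₀ over full span):
  θ_1 = -w₀(2x(L-x)(L-2x)(x+2L)+x²(L-x)²)/(120LEI) = -11·(2·6·(12-6)·(12-2·6)·(6+2·12)+6²·(12-6)²)/(120·12·200000) = -99/2000000 rad
Load 2 — point force P=-2 kN at a=4 m (b=L-a=8):
  θ_2 = Pa²(L-x)(2bL-(3b+a)(L-x))/(2L³EI)  [x>a] = (-2)·4²·(12-6)·(2·8·12-(3·8+4)·(12-6))/(2·12³·200000) = -1/150000 rad
Load 3 — point force P=20 kN at a=3 m (b=L-a=9):
  θ_3 = Pa²(L-x)(2bL-(3b+a)(L-x))/(2L³EI)  [x>a] = 20·3²·(12-6)·(2·9·12-(3·9+3)·(12-6))/(2·12³·200000) = 9/160000 rad
Superposition: θ = Σ θ_i = 1/12000000 rad ≈ 0.000000 rad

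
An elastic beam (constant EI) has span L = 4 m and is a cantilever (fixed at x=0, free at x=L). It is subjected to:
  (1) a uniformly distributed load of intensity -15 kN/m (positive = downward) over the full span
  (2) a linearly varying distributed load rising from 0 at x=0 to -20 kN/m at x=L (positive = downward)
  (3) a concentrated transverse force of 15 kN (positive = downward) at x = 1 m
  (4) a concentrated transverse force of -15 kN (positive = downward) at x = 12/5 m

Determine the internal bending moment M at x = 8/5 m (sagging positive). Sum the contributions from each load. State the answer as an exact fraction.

M(8/5) = 2532/25 kN·m

Load 1 — uniform load w=-15 kN/m over full span:
  M_1 = -w(L-x)²/2 = -(-15)·(4-(8/5))²/2 = 216/5 kN·m
Load 2 — triangular load w₀=-20 kN/m (0→w₀ over full span):
  M_2 = w₀Lx/2 - w₀L²/3 - w₀x³/(6L) = (-20)·4·(8/5)/2 - (-20)·4²/3 - (-20)·(8/5)³/(6·4) = 1152/25 kN·m
Load 3 — point force P=15 kN at a=1 m (b=L-a=3):
  M_3 = 0  [x>a] = 0 kN·m
Load 4 — point force P=-15 kN at a=12/5 m (b=L-a=8/5):
  M_4 = -P(a-x)  [x≤a] = -(-15)·((12/5)-(8/5)) = 12 kN·m
Superposition: M = Σ M_i = 2532/25 kN·m ≈ 101.280000 kN·m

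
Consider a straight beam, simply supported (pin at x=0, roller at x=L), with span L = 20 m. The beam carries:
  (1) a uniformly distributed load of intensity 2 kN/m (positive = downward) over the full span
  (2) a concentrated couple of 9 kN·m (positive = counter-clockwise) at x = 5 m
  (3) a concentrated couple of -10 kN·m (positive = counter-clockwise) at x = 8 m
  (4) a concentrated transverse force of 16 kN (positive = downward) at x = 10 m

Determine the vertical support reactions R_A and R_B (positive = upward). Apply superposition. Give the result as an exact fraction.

Load 1 — uniform load w=2 kN/m over full span:
  R_A = wL/2 = 2·20/2 = 20 kN
  R_B = wL/2 = 2·20/2 = 20 kN
Load 2 — applied couple M₀=9 kN·m at a=5 m (b=L-a=15):
  R_A = M₀/L = 9/20 kN
  R_B = -M₀/L = -9/20 kN
Load 3 — applied couple M₀=-10 kN·m at a=8 m (b=L-a=12):
  R_A = M₀/L = (-10)/20 = -1/2 kN
  R_B = -M₀/L = -(-10)/20 = 1/2 kN
Load 4 — point force P=16 kN at a=10 m (b=L-a=10):
  R_A = Pb/L = 16·10/20 = 8 kN
  R_B = Pa/L = 16·10/20 = 8 kN
Superposition: R_A = 559/20 kN, R_B = 561/20 kN

R_A = 559/20 kN, R_B = 561/20 kN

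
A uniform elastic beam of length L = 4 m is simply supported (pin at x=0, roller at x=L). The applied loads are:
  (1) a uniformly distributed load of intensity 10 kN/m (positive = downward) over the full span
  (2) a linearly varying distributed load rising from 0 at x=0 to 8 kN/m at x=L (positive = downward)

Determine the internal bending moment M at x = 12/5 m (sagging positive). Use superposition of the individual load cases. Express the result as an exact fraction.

Load 1 — uniform load w=10 kN/m over full span:
  M_1 = wx(L-x)/2 = 10·(12/5)·(4-(12/5))/2 = 96/5 kN·m
Load 2 — triangular load w₀=8 kN/m (0→w₀ over full span):
  M_2 = w₀Lx/6 - w₀x³/(6L) = 8·4·(12/5)/6 - 8·(12/5)³/(6·4) = 1024/125 kN·m
Superposition: M = Σ M_i = 3424/125 kN·m ≈ 27.392000 kN·m

M(12/5) = 3424/125 kN·m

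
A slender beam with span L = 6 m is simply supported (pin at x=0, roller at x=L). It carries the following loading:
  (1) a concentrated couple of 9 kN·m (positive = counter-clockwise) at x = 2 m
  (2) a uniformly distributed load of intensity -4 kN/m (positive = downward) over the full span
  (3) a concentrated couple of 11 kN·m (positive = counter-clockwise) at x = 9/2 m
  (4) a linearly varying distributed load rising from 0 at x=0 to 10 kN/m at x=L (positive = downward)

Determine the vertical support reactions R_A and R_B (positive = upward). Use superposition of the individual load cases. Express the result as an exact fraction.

R_A = 4/3 kN, R_B = 14/3 kN

Load 1 — applied couple M₀=9 kN·m at a=2 m (b=L-a=4):
  R_A = M₀/L = 9/6 = 3/2 kN
  R_B = -M₀/L = -9/6 = -3/2 kN
Load 2 — uniform load w=-4 kN/m over full span:
  R_A = wL/2 = (-4)·6/2 = -12 kN
  R_B = wL/2 = (-4)·6/2 = -12 kN
Load 3 — applied couple M₀=11 kN·m at a=9/2 m (b=L-a=3/2):
  R_A = M₀/L = 11/6 kN
  R_B = -M₀/L = -11/6 kN
Load 4 — triangular load w₀=10 kN/m (0→w₀ over full span):
  R_A = w₀L/6 = 10·6/6 = 10 kN
  R_B = w₀L/3 = 10·6/3 = 20 kN
Superposition: R_A = 4/3 kN, R_B = 14/3 kN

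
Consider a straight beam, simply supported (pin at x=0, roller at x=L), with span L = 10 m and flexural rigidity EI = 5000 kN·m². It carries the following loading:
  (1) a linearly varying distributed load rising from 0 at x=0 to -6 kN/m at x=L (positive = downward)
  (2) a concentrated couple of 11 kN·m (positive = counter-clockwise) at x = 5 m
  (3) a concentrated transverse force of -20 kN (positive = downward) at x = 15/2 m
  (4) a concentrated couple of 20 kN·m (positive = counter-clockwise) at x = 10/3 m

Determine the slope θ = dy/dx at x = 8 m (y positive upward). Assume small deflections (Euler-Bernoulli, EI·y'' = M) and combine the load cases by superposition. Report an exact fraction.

θ(8) = -72329/1800000 rad

Load 1 — triangular load w₀=-6 kN/m (0→w₀ over full span):
  θ_1 = -w₀(7L⁴-30L²x²+15x⁴)/(360LEI) = -(-6)·(7·10⁴-30·10²·8²+15·8⁴)/(360·10·5000) = -757/37500 rad
Load 2 — applied couple M₀=11 kN·m at a=5 m (b=L-a=5):
  θ_2 = (M₀x²/(2L)-M₀(x-a)+C₁)/EI  [x>a] with C₁=M₀(3b²-L²)/(6L)=-55/12 = (11·8²/(2·10)-11·(8-5)+(-55/12))/5000 = -143/300000 rad
Load 3 — point force P=-20 kN at a=15/2 m (b=L-a=5/2):
  θ_3 = -Pa(2L²-6Lx+3x²+a²)/(6LEI)  [x>a] = -(-20)·(15/2)·(2·10²-6·10·8+3·8²+(15/2)²)/(6·10·5000) = -127/8000 rad
Load 4 — applied couple M₀=20 kN·m at a=10/3 m (b=L-a=20/3):
  θ_4 = (M₀x²/(2L)-M₀(x-a)+C₁)/EI  [x>a] with C₁=M₀(3b²-L²)/(6L)=100/9 = (20·8²/(2·10)-20·(8-(10/3))+(100/9))/5000 = -41/11250 rad
Superposition: θ = Σ θ_i = -72329/1800000 rad ≈ -0.040183 rad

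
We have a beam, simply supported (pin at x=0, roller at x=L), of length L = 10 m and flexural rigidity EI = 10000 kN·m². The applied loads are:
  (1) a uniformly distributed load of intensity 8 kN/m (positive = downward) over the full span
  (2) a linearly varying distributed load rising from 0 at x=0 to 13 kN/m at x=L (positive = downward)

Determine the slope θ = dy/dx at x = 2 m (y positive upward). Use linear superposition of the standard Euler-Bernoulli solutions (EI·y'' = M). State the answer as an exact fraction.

θ(2) = -1334/28125 rad

Load 1 — uniform load w=8 kN/m over full span:
  θ_1 = -w(L³-6Lx²+4x³)/(24EI) = -8·(10³-6·10·2²+4·2³)/(24·10000) = -33/1250 rad
Load 2 — triangular load w₀=13 kN/m (0→w₀ over full span):
  θ_2 = -w₀(7L⁴-30L²x²+15x⁴)/(360LEI) = -13·(7·10⁴-30·10²·2²+15·2⁴)/(360·10·10000) = -1183/56250 rad
Superposition: θ = Σ θ_i = -1334/28125 rad ≈ -0.047431 rad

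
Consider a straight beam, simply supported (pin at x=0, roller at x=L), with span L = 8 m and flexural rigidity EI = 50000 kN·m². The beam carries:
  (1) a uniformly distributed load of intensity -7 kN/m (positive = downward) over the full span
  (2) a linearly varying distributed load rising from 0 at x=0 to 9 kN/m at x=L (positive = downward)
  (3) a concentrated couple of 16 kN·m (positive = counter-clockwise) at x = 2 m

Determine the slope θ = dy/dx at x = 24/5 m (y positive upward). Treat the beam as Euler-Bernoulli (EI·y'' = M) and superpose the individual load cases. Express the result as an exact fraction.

Load 1 — uniform load w=-7 kN/m over full span:
  θ_1 = -w(L³-6Lx²+4x³)/(24EI) = -(-7)·(8³-6·8·(24/5)²+4·(24/5)³)/(24·50000) = -1036/1171875 rad
Load 2 — triangular load w₀=9 kN/m (0→w₀ over full span):
  θ_2 = -w₀(7L⁴-30L²x²+15x⁴)/(360LEI) = -9·(7·8⁴-30·8²·(24/5)²+15·(24/5)⁴)/(360·8·50000) = 928/1953125 rad
Load 3 — applied couple M₀=16 kN·m at a=2 m (b=L-a=6):
  θ_3 = (M₀x²/(2L)-M₀(x-a)+C₁)/EI  [x>a] with C₁=M₀(3b²-L²)/(6L)=44/3 = (16·(24/5)²/(2·8)-16·((24/5)-2)+(44/3))/50000 = -133/937500 rad
Superposition: θ = Σ θ_i = -4303/7812500 rad ≈ -0.000551 rad

θ(24/5) = -4303/7812500 rad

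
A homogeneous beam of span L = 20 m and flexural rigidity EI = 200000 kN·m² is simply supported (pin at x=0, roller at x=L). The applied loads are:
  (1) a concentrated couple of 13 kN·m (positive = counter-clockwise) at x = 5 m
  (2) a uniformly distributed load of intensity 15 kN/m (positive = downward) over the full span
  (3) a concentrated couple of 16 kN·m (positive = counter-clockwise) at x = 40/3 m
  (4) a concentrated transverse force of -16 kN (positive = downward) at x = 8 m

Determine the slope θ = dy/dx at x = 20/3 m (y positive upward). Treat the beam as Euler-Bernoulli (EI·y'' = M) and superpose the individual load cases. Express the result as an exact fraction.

θ(20/3) = -2382857/216000000 rad

Load 1 — applied couple M₀=13 kN·m at a=5 m (b=L-a=15):
  θ_1 = (M₀x²/(2L)-M₀(x-a)+C₁)/EI  [x>a] with C₁=M₀(3b²-L²)/(6L)=715/24 = (13·(20/3)²/(2·20)-13·((20/3)-5)+(715/24))/200000 = 13/115200 rad
Load 2 — uniform load w=15 kN/m over full span:
  θ_2 = -w(L³-6Lx²+4x³)/(24EI) = -15·(20³-6·20·(20/3)²+4·(20/3)³)/(24·200000) = -13/1080 rad
Load 3 — applied couple M₀=16 kN·m at a=40/3 m (b=L-a=20/3):
  θ_3 = (M₀x²/(2L)+C₁)/EI  [x≤a] with C₁=M₀(3b²-L²)/(6L)=-320/9 = (16·(20/3)²/(2·20)+(-320/9))/200000 = -1/11250 rad
Load 4 — point force P=-16 kN at a=8 m (b=L-a=12):
  θ_4 = -Pb(L²-b²-3x²)/(6LEI)  [x≤a] = -(-16)·12·(20²-12²-3·(20/3)²)/(6·20·200000) = 46/46875 rad
Superposition: θ = Σ θ_i = -2382857/216000000 rad ≈ -0.011032 rad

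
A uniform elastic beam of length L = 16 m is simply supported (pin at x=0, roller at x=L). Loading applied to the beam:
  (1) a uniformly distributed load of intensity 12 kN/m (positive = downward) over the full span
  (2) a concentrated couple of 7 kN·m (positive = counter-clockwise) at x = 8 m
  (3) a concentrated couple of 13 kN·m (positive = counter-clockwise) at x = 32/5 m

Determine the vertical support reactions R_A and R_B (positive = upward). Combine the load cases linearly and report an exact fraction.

R_A = 389/4 kN, R_B = 379/4 kN

Load 1 — uniform load w=12 kN/m over full span:
  R_A = wL/2 = 12·16/2 = 96 kN
  R_B = wL/2 = 12·16/2 = 96 kN
Load 2 — applied couple M₀=7 kN·m at a=8 m (b=L-a=8):
  R_A = M₀/L = 7/16 kN
  R_B = -M₀/L = -7/16 kN
Load 3 — applied couple M₀=13 kN·m at a=32/5 m (b=L-a=48/5):
  R_A = M₀/L = 13/16 kN
  R_B = -M₀/L = -13/16 kN
Superposition: R_A = 389/4 kN, R_B = 379/4 kN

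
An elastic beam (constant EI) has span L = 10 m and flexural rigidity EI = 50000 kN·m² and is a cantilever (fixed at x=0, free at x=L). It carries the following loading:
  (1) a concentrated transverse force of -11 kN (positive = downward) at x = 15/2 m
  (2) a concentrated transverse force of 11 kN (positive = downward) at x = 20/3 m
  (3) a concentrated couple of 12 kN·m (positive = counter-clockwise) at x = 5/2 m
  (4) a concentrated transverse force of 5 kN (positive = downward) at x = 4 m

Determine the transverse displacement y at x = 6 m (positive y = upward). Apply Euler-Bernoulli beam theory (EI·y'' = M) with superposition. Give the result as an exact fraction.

y(6) = 29/12000 m

Load 1 — point force P=-11 kN at a=15/2 m (b=L-a=5/2):
  y_1 = -Px²(3a-x)/(6EI)  [x≤a] = -(-11)·6²·(3·(15/2)-6)/(6·50000) = 1089/50000 m
Load 2 — point force P=11 kN at a=20/3 m (b=L-a=10/3):
  y_2 = -Px²(3a-x)/(6EI)  [x≤a] = -11·6²·(3·(20/3)-6)/(6·50000) = -231/12500 m
Load 3 — applied couple M₀=12 kN·m at a=5/2 m (b=L-a=15/2):
  y_3 = M₀a(2x-a)/(2EI)  [x>a] = 12·(5/2)·(2·6-(5/2))/(2·50000) = 57/20000 m
Load 4 — point force P=5 kN at a=4 m (b=L-a=6):
  y_4 = -Pa²(3x-a)/(6EI)  [x>a] = -5·4²·(3·6-4)/(6·50000) = -7/1875 m
Superposition: y = Σ y_i = 29/12000 m ≈ 0.002417 m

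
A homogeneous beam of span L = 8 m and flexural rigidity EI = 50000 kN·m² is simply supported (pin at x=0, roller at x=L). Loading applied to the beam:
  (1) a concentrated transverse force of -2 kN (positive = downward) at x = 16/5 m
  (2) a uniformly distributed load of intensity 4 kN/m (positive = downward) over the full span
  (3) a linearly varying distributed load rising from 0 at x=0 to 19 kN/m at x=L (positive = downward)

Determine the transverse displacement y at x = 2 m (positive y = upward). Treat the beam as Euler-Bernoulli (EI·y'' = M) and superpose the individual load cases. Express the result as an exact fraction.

Load 1 — point force P=-2 kN at a=16/5 m (b=L-a=24/5):
  y_1 = -Pbx(L²-b²-x²)/(6LEI)  [x≤a] = -(-2)·(24/5)·2·(8²-(24/5)²-2²)/(6·8·50000) = 231/781250 m
Load 2 — uniform load w=4 kN/m over full span:
  y_2 = -wx(L³-2Lx²+x³)/(24EI) = -4·2·(8³-2·8·2²+2³)/(24·50000) = -19/6250 m
Load 3 — triangular load w₀=19 kN/m (0→w₀ over full span):
  y_3 = -w₀x(7L⁴-10L²x²+3x⁴)/(360LEI) = -19·2·(7·8⁴-10·8²·2²+3·2⁴)/(360·8·50000) = -2071/300000 m
Superposition: y = Σ y_i = -361787/37500000 m ≈ -0.009648 m

y(2) = -361787/37500000 m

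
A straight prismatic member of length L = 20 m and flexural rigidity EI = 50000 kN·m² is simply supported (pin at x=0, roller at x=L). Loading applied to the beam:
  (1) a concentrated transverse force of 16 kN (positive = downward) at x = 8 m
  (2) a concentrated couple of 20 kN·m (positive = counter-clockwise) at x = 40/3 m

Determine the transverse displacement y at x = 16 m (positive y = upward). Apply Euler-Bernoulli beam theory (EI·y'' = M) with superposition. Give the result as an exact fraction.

Load 1 — point force P=16 kN at a=8 m (b=L-a=12):
  y_1 = -Pa(L-x)(2Lx-a²-x²)/(6LEI)  [x>a] = -16·8·(20-16)·(2·20·16-8²-16²)/(6·20·50000) = -256/9375 m
Load 2 — applied couple M₀=20 kN·m at a=40/3 m (b=L-a=20/3):
  y_2 = (M₀x³/(6L)-M₀(x-a)²/2+C₁x)/EI  [x>a] with C₁=M₀(3b²-L²)/(6L)=-400/9 = (20·16³/(6·20)-20·(16-(40/3))²/2+(-400/9)·16)/50000 = -56/28125 m
Superposition: y = Σ y_i = -824/28125 m ≈ -0.029298 m

y(16) = -824/28125 m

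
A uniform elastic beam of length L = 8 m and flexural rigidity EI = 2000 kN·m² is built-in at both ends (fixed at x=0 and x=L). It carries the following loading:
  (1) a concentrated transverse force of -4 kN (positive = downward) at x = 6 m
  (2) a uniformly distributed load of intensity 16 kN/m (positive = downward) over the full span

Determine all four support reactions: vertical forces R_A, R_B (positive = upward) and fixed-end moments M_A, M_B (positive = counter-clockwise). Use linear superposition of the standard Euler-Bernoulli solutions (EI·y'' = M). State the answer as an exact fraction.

Load 1 — point force P=-4 kN at a=6 m (b=L-a=2):
  R_A = Pb²(3a+b)/L³ = (-4)·2²·(3·6+2)/8³ = -5/8 kN
  M_A = Pab²/L² = (-4)·6·2²/8² = -3/2 kN·m
  R_B = Pa²(a+3b)/L³ = (-4)·6²·(6+3·2)/8³ = -27/8 kN
  M_B = -Pa²b/L² = -(-4)·6²·2/8² = 9/2 kN·m
Load 2 — uniform load w=16 kN/m over full span:
  R_A = wL/2 = 16·8/2 = 64 kN
  M_A = wL²/12 = 16·8²/12 = 256/3 kN·m
  R_B = wL/2 = 16·8/2 = 64 kN
  M_B = -wL²/12 = -16·8²/12 = -256/3 kN·m
Superposition: R_A = 507/8 kN, M_A = 503/6 kN·m, R_B = 485/8 kN, M_B = -485/6 kN·m

R_A = 507/8 kN, M_A = 503/6 kN·m, R_B = 485/8 kN, M_B = -485/6 kN·m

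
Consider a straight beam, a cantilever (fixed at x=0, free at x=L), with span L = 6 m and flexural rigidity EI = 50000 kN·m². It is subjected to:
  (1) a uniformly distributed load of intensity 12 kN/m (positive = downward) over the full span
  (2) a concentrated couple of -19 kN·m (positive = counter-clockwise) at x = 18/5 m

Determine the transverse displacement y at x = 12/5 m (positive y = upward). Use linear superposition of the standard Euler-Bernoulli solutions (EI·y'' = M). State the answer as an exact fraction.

Load 1 — uniform load w=12 kN/m over full span:
  y_1 = -wx²(x²-4Lx+6L²)/(24EI) = -12·(12/5)²·((12/5)²-4·6·(12/5)+6·6²)/(24·50000) = -18468/1953125 m
Load 2 — applied couple M₀=-19 kN·m at a=18/5 m (b=L-a=12/5):
  y_2 = M₀x²/(2EI)  [x≤a] = (-19)·(12/5)²/(2·50000) = -171/156250 m
Superposition: y = Σ y_i = -41211/3906250 m ≈ -0.010550 m

y(12/5) = -41211/3906250 m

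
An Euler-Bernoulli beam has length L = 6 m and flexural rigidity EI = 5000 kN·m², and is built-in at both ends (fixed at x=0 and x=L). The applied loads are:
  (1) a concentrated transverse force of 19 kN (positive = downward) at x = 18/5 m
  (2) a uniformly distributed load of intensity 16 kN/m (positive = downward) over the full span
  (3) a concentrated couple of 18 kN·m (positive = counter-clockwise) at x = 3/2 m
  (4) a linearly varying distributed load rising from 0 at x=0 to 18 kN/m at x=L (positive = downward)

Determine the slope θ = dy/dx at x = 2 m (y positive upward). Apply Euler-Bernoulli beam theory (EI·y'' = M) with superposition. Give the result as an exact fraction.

θ(2) = -28609/3750000 rad

Load 1 — point force P=19 kN at a=18/5 m (b=L-a=12/5):
  θ_1 = -Pb²x(2aL-(3a+b)x)/(2L³EI)  [x≤a] = -19·(12/5)²·2·(2·(18/5)·6-(3·(18/5)+(12/5))·2)/(2·6³·5000) = -133/78125 rad
Load 2 — uniform load w=16 kN/m over full span:
  θ_2 = -wx(L-x)(L-2x)/(12EI) = -16·2·(6-2)·(6-2·2)/(12·5000) = -8/1875 rad
Load 3 — applied couple M₀=18 kN·m at a=3/2 m (b=L-a=9/2):
  θ_3 = (R_Ax²/2 - M_Ax - M₀(x-a))/EI  [x>a] with R_A=27/8, M_A=-27/8 = ((27/8)·2²/2 - (-27/8)·2 - 18·(2-(3/2)))/5000 = 9/10000 rad
Load 4 — triangular load w₀=18 kN/m (0→w₀ over full span):
  θ_4 = -w₀(2x(L-x)(L-2x)(x+2L)+x²(L-x)²)/(120LEI) = -18·(2·2·(6-2)·(6-2·2)·(2+2·6)+2²·(6-2)²)/(120·6·5000) = -8/3125 rad
Superposition: θ = Σ θ_i = -28609/3750000 rad ≈ -0.007629 rad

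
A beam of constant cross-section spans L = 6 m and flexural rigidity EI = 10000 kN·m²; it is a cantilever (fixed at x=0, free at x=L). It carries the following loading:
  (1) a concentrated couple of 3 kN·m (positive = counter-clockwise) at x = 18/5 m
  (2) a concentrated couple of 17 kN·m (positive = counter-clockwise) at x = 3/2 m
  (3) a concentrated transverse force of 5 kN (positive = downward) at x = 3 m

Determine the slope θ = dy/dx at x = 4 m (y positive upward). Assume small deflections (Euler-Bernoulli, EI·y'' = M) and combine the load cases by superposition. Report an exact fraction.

θ(4) = 69/50000 rad

Load 1 — applied couple M₀=3 kN·m at a=18/5 m (b=L-a=12/5):
  θ_1 = M₀a/EI  [x>a] = 3·(18/5)/10000 = 27/25000 rad
Load 2 — applied couple M₀=17 kN·m at a=3/2 m (b=L-a=9/2):
  θ_2 = M₀a/EI  [x>a] = 17·(3/2)/10000 = 51/20000 rad
Load 3 — point force P=5 kN at a=3 m (b=L-a=3):
  θ_3 = -Pa²/(2EI)  [x>a] = -5·3²/(2·10000) = -9/4000 rad
Superposition: θ = Σ θ_i = 69/50000 rad ≈ 0.001380 rad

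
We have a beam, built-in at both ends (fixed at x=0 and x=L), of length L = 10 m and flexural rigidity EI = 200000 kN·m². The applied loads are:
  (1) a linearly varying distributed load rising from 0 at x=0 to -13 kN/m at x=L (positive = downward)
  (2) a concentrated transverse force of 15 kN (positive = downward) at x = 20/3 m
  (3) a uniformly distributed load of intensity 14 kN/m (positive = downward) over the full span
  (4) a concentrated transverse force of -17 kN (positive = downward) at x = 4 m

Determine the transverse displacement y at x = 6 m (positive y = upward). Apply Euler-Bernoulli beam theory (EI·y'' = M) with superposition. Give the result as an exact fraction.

Load 1 — triangular load w₀=-13 kN/m (0→w₀ over full span):
  y_1 = -w₀x²(L-x)²(x+2L)/(120LEI) = -(-13)·6²·(10-6)²·(6+2·10)/(120·10·200000) = 507/625000 m
Load 2 — point force P=15 kN at a=20/3 m (b=L-a=10/3):
  y_2 = -Pb²x²(3aL-(3a+b)x)/(6L³EI)  [x≤a] = -15·(10/3)²·6²·(3·(20/3)·10-(3·(20/3)+(10/3))·6)/(6·10³·200000) = -3/10000 m
Load 3 — uniform load w=14 kN/m over full span:
  y_3 = -wx²(L-x)²/(24EI) = -14·6²·(10-6)²/(24·200000) = -21/12500 m
Load 4 — point force P=-17 kN at a=4 m (b=L-a=6):
  y_4 = -Pa²(L-x)²(3bL-(3b+a)(L-x))/(6L³EI)  [x>a] = -(-17)·4²·(10-6)²·(3·6·10-(3·6+4)·(10-6))/(6·10³·200000) = 391/1171875 m
Superposition: y = Σ y_i = -15659/18750000 m ≈ -0.000835 m

y(6) = -15659/18750000 m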